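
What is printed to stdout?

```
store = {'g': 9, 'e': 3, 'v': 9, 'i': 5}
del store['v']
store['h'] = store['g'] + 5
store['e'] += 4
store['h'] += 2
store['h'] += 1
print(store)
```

del 'v' → {'g': 9, 'e': 3, 'i': 5}
store['h'] = store['g']+5 = 14 → {'g': 9, 'e': 3, 'i': 5, 'h': 14}
store['e'] = 3+4 = 7 → {'g': 9, 'e': 7, 'i': 5, 'h': 14}
store['h'] = 14+2 = 16 → {'g': 9, 'e': 7, 'i': 5, 'h': 16}
store['h'] = 16+1 = 17 → {'g': 9, 'e': 7, 'i': 5, 'h': 17}

{'g': 9, 'e': 7, 'i': 5, 'h': 17}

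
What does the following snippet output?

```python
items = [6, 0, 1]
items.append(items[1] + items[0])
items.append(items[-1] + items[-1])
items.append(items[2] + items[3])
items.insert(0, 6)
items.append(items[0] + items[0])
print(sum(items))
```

50

append items[1]+items[0] = 0+6 = 6 → [6, 0, 1, 6]
append items[-1]+items[-1] = 6+6 = 12 → [6, 0, 1, 6, 12]
append items[2]+items[3] = 1+6 = 7 → [6, 0, 1, 6, 12, 7]
insert 6 at 0 → [6, 6, 0, 1, 6, 12, 7]
append items[0]+items[0] = 6+6 = 12 → [6, 6, 0, 1, 6, 12, 7, 12]
sum = 50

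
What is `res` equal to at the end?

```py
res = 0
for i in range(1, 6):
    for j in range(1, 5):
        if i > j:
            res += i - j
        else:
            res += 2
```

i=1,j=1: not 1>1, res = 0+2 = 2
i=1,j=2: not 1>2, res = 2+2 = 4
i=1,j=3: not 1>3, res = 4+2 = 6
i=1,j=4: not 1>4, res = 6+2 = 8
i=2,j=1: 2>1, res = 8+1 = 9
i=2,j=2: not 2>2, res = 9+2 = 11
i=2,j=3: not 2>3, res = 11+2 = 13
i=2,j=4: not 2>4, res = 13+2 = 15
i=3,j=1: 3>1, res = 15+2 = 17
i=3,j=2: 3>2, res = 17+1 = 18
i=3,j=3: not 3>3, res = 18+2 = 20
i=3,j=4: not 3>4, res = 20+2 = 22
i=4,j=1: 4>1, res = 22+3 = 25
i=4,j=2: 4>2, res = 25+2 = 27
i=4,j=3: 4>3, res = 27+1 = 28
i=4,j=4: not 4>4, res = 28+2 = 30
i=5,j=1: 5>1, res = 30+4 = 34
i=5,j=2: 5>2, res = 34+3 = 37
i=5,j=3: 5>3, res = 37+2 = 39
i=5,j=4: 5>4, res = 39+1 = 40

40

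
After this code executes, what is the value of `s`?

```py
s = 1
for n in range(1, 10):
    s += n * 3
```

136

n=1: s = 1+1*3 = 4
n=2: s = 4+2*3 = 10
n=3: s = 10+3*3 = 19
n=4: s = 19+4*3 = 31
n=5: s = 31+5*3 = 46
n=6: s = 46+6*3 = 64
n=7: s = 64+7*3 = 85
n=8: s = 85+8*3 = 109
n=9: s = 109+9*3 = 136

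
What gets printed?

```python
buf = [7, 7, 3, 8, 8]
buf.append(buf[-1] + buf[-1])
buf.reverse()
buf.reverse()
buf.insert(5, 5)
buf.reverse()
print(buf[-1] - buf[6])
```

append buf[-1]+buf[-1] = 8+8 = 16 → [7, 7, 3, 8, 8, 16]
reverse → [16, 8, 8, 3, 7, 7]
reverse → [7, 7, 3, 8, 8, 16]
insert 5 at 5 → [7, 7, 3, 8, 8, 5, 16]
reverse → [16, 5, 8, 8, 3, 7, 7]
buf[-1]-buf[6] = 7-7 = 0

0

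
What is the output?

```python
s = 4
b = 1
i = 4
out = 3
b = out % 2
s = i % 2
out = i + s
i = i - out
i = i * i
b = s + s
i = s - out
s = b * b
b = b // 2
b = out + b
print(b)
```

b = 3%2 = 1
s = 4%2 = 0
out = 4+0 = 4
i = 4-4 = 0
i = 0*0 = 0
b = 0+0 = 0
i = 0-4 = -4
s = 0*0 = 0
b = 0//2 = 0
b = 4+0 = 4

4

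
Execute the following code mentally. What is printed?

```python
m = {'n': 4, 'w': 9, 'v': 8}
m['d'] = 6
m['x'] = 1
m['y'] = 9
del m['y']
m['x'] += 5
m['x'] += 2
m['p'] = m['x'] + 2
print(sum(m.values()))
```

m['d'] = 6 → {'n': 4, 'w': 9, 'v': 8, 'd': 6}
m['x'] = 1 → {'n': 4, 'w': 9, 'v': 8, 'd': 6, 'x': 1}
m['y'] = 9 → {'n': 4, 'w': 9, 'v': 8, 'd': 6, 'x': 1, 'y': 9}
del 'y' → {'n': 4, 'w': 9, 'v': 8, 'd': 6, 'x': 1}
m['x'] = 1+5 = 6 → {'n': 4, 'w': 9, 'v': 8, 'd': 6, 'x': 6}
m['x'] = 6+2 = 8 → {'n': 4, 'w': 9, 'v': 8, 'd': 6, 'x': 8}
m['p'] = m['x']+2 = 10 → {'n': 4, 'w': 9, 'v': 8, 'd': 6, 'x': 8, 'p': 10}
sum of values = 45

45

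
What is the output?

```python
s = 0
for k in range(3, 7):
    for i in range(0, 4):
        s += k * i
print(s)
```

k=3,i=0: s = 0+0 = 0
k=3,i=1: s = 0+3 = 3
k=3,i=2: s = 3+6 = 9
k=3,i=3: s = 9+9 = 18
k=4,i=0: s = 18+0 = 18
k=4,i=1: s = 18+4 = 22
k=4,i=2: s = 22+8 = 30
k=4,i=3: s = 30+12 = 42
k=5,i=0: s = 42+0 = 42
k=5,i=1: s = 42+5 = 47
k=5,i=2: s = 47+10 = 57
k=5,i=3: s = 57+15 = 72
k=6,i=0: s = 72+0 = 72
k=6,i=1: s = 72+6 = 78
k=6,i=2: s = 78+12 = 90
k=6,i=3: s = 90+18 = 108

108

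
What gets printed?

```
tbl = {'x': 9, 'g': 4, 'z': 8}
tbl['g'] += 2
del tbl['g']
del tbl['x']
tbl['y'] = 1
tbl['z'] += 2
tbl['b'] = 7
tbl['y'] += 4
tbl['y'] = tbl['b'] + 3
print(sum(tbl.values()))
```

tbl['g'] = 4+2 = 6 → {'x': 9, 'g': 6, 'z': 8}
del 'g' → {'x': 9, 'z': 8}
del 'x' → {'z': 8}
tbl['y'] = 1 → {'z': 8, 'y': 1}
tbl['z'] = 8+2 = 10 → {'z': 10, 'y': 1}
tbl['b'] = 7 → {'z': 10, 'y': 1, 'b': 7}
tbl['y'] = 1+4 = 5 → {'z': 10, 'y': 5, 'b': 7}
tbl['y'] = tbl['b']+3 = 10 → {'z': 10, 'y': 10, 'b': 7}
sum of values = 27

27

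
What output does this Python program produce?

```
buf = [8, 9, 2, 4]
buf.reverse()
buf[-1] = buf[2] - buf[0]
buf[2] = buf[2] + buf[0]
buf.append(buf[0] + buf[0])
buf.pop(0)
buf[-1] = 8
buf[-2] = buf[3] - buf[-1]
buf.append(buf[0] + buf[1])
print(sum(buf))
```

38

reverse → [4, 2, 9, 8]
buf[-1] = buf[2]-buf[0] = 9-4 = 5 → [4, 2, 9, 5]
buf[2] = buf[2]+buf[0] = 9+4 = 13 → [4, 2, 13, 5]
append buf[0]+buf[0] = 4+4 = 8 → [4, 2, 13, 5, 8]
pop(0) removes 4 → [2, 13, 5, 8]
buf[-1] = 8 → [2, 13, 5, 8]
buf[-2] = buf[3]-buf[-1] = 8-8 = 0 → [2, 13, 0, 8]
append buf[0]+buf[1] = 2+13 = 15 → [2, 13, 0, 8, 15]
sum = 38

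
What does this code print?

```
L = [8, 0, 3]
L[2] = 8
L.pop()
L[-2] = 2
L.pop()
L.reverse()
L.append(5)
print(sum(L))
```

7

L[2] = 8 → [8, 0, 8]
pop() removes 8 → [8, 0]
L[-2] = 2 → [2, 0]
pop() removes 0 → [2]
reverse → [2]
append 5 → [2, 5]
sum = 7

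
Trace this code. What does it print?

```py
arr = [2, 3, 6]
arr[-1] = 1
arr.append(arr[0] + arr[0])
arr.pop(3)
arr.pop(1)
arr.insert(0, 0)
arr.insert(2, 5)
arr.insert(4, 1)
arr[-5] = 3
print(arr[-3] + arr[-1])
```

6

arr[-1] = 1 → [2, 3, 1]
append arr[0]+arr[0] = 2+2 = 4 → [2, 3, 1, 4]
pop(3) removes 4 → [2, 3, 1]
pop(1) removes 3 → [2, 1]
insert 0 at 0 → [0, 2, 1]
insert 5 at 2 → [0, 2, 5, 1]
insert 1 at 4 → [0, 2, 5, 1, 1]
arr[-5] = 3 → [3, 2, 5, 1, 1]
arr[-3]+arr[-1] = 5+1 = 6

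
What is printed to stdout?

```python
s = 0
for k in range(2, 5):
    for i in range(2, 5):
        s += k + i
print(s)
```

54

k=2,i=2: s = 0+4 = 4
k=2,i=3: s = 4+5 = 9
k=2,i=4: s = 9+6 = 15
k=3,i=2: s = 15+5 = 20
k=3,i=3: s = 20+6 = 26
k=3,i=4: s = 26+7 = 33
k=4,i=2: s = 33+6 = 39
k=4,i=3: s = 39+7 = 46
k=4,i=4: s = 46+8 = 54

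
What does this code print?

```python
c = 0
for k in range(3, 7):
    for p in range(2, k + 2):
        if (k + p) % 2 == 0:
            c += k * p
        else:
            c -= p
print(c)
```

104

k=3,p=2: odd sum, c = 0-2 = -2
k=3,p=3: even sum, c = (-2)+9 = 7
k=3,p=4: odd sum, c = 7-4 = 3
k=4,p=2: even sum, c = 3+8 = 11
k=4,p=3: odd sum, c = 11-3 = 8
k=4,p=4: even sum, c = 8+16 = 24
k=4,p=5: odd sum, c = 24-5 = 19
k=5,p=2: odd sum, c = 19-2 = 17
k=5,p=3: even sum, c = 17+15 = 32
k=5,p=4: odd sum, c = 32-4 = 28
k=5,p=5: even sum, c = 28+25 = 53
k=5,p=6: odd sum, c = 53-6 = 47
k=6,p=2: even sum, c = 47+12 = 59
k=6,p=3: odd sum, c = 59-3 = 56
k=6,p=4: even sum, c = 56+24 = 80
k=6,p=5: odd sum, c = 80-5 = 75
k=6,p=6: even sum, c = 75+36 = 111
k=6,p=7: odd sum, c = 111-7 = 104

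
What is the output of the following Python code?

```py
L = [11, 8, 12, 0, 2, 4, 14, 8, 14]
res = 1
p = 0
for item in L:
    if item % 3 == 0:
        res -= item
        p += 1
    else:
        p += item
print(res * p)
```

-693

item=11: not %3==0; p=11
item=8: not %3==0; p=19
item=12: %3==0, res = 1-12 = -11; p=20
item=0: %3==0, res = (-11)-0 = -11; p=21
item=2: not %3==0; p=23
item=4: not %3==0; p=27
item=14: not %3==0; p=41
item=8: not %3==0; p=49
item=14: not %3==0; p=63
res*p = (-11)*63 = -693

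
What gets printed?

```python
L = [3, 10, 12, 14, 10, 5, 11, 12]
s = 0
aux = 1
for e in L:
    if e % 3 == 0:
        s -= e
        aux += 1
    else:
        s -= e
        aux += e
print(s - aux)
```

-131

e=3: %3==0, s = 0-3 = -3; aux=2
e=10: not %3==0, s = (-3)-10 = -13; aux=12
e=12: %3==0, s = (-13)-12 = -25; aux=13
e=14: not %3==0, s = (-25)-14 = -39; aux=27
e=10: not %3==0, s = (-39)-10 = -49; aux=37
e=5: not %3==0, s = (-49)-5 = -54; aux=42
e=11: not %3==0, s = (-54)-11 = -65; aux=53
e=12: %3==0, s = (-65)-12 = -77; aux=54
s-aux = (-77)-54 = -131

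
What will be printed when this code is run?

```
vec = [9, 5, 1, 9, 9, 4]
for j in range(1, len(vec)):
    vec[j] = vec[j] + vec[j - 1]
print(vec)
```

j=1: vec[1] = 5+9 = 14 → [9, 14, 1, 9, 9, 4]
j=2: vec[2] = 1+14 = 15 → [9, 14, 15, 9, 9, 4]
j=3: vec[3] = 9+15 = 24 → [9, 14, 15, 24, 9, 4]
j=4: vec[4] = 9+24 = 33 → [9, 14, 15, 24, 33, 4]
j=5: vec[5] = 4+33 = 37 → [9, 14, 15, 24, 33, 37]

[9, 14, 15, 24, 33, 37]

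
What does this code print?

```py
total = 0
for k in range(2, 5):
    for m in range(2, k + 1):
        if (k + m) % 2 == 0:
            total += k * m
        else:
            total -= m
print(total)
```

k=2,m=2: even sum, total = 0+4 = 4
k=3,m=2: odd sum, total = 4-2 = 2
k=3,m=3: even sum, total = 2+9 = 11
k=4,m=2: even sum, total = 11+8 = 19
k=4,m=3: odd sum, total = 19-3 = 16
k=4,m=4: even sum, total = 16+16 = 32

32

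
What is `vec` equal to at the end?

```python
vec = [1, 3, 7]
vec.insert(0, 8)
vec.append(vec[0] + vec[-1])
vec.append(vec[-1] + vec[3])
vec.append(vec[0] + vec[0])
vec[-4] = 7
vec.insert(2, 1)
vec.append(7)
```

insert 8 at 0 → [8, 1, 3, 7]
append vec[0]+vec[-1] = 8+7 = 15 → [8, 1, 3, 7, 15]
append vec[-1]+vec[3] = 15+7 = 22 → [8, 1, 3, 7, 15, 22]
append vec[0]+vec[0] = 8+8 = 16 → [8, 1, 3, 7, 15, 22, 16]
vec[-4] = 7 → [8, 1, 3, 7, 15, 22, 16]
insert 1 at 2 → [8, 1, 1, 3, 7, 15, 22, 16]
append 7 → [8, 1, 1, 3, 7, 15, 22, 16, 7]

[8, 1, 1, 3, 7, 15, 22, 16, 7]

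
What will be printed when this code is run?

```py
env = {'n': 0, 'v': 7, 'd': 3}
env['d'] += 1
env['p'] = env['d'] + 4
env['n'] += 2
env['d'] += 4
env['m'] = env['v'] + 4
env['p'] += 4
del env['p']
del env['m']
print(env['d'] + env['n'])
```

env['d'] = 3+1 = 4 → {'n': 0, 'v': 7, 'd': 4}
env['p'] = env['d']+4 = 8 → {'n': 0, 'v': 7, 'd': 4, 'p': 8}
env['n'] = 0+2 = 2 → {'n': 2, 'v': 7, 'd': 4, 'p': 8}
env['d'] = 4+4 = 8 → {'n': 2, 'v': 7, 'd': 8, 'p': 8}
env['m'] = env['v']+4 = 11 → {'n': 2, 'v': 7, 'd': 8, 'p': 8, 'm': 11}
env['p'] = 8+4 = 12 → {'n': 2, 'v': 7, 'd': 8, 'p': 12, 'm': 11}
del 'p' → {'n': 2, 'v': 7, 'd': 8, 'm': 11}
del 'm' → {'n': 2, 'v': 7, 'd': 8}
env['d']+env['n'] = 8+2 = 10

10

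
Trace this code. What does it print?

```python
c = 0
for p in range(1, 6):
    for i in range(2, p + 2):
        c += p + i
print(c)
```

p=1,i=2: c = 0+3 = 3
p=2,i=2: c = 3+4 = 7
p=2,i=3: c = 7+5 = 12
p=3,i=2: c = 12+5 = 17
p=3,i=3: c = 17+6 = 23
p=3,i=4: c = 23+7 = 30
p=4,i=2: c = 30+6 = 36
p=4,i=3: c = 36+7 = 43
p=4,i=4: c = 43+8 = 51
p=4,i=5: c = 51+9 = 60
p=5,i=2: c = 60+7 = 67
p=5,i=3: c = 67+8 = 75
p=5,i=4: c = 75+9 = 84
p=5,i=5: c = 84+10 = 94
p=5,i=6: c = 94+11 = 105

105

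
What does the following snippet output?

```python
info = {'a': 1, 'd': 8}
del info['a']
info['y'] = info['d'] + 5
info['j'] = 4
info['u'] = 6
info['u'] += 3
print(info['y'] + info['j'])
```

17

del 'a' → {'d': 8}
info['y'] = info['d']+5 = 13 → {'d': 8, 'y': 13}
info['j'] = 4 → {'d': 8, 'y': 13, 'j': 4}
info['u'] = 6 → {'d': 8, 'y': 13, 'j': 4, 'u': 6}
info['u'] = 6+3 = 9 → {'d': 8, 'y': 13, 'j': 4, 'u': 9}
info['y']+info['j'] = 13+4 = 17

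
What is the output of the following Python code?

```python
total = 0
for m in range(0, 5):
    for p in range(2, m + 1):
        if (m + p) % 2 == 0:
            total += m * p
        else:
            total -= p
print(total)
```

m=2,p=2: even sum, total = 0+4 = 4
m=3,p=2: odd sum, total = 4-2 = 2
m=3,p=3: even sum, total = 2+9 = 11
m=4,p=2: even sum, total = 11+8 = 19
m=4,p=3: odd sum, total = 19-3 = 16
m=4,p=4: even sum, total = 16+16 = 32

32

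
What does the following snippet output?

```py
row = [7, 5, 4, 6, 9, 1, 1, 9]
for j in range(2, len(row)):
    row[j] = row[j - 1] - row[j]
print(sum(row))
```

-62

j=2: row[2] = 5-4 = 1 → [7, 5, 1, 6, 9, 1, 1, 9]
j=3: row[3] = 1-6 = -5 → [7, 5, 1, -5, 9, 1, 1, 9]
j=4: row[4] = (-5)-9 = -14 → [7, 5, 1, -5, -14, 1, 1, 9]
j=5: row[5] = (-14)-1 = -15 → [7, 5, 1, -5, -14, -15, 1, 9]
j=6: row[6] = (-15)-1 = -16 → [7, 5, 1, -5, -14, -15, -16, 9]
j=7: row[7] = (-16)-9 = -25 → [7, 5, 1, -5, -14, -15, -16, -25]
sum = -62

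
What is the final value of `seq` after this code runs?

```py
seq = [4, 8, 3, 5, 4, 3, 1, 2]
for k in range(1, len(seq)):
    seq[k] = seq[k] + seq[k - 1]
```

k=1: seq[1] = 8+4 = 12 → [4, 12, 3, 5, 4, 3, 1, 2]
k=2: seq[2] = 3+12 = 15 → [4, 12, 15, 5, 4, 3, 1, 2]
k=3: seq[3] = 5+15 = 20 → [4, 12, 15, 20, 4, 3, 1, 2]
k=4: seq[4] = 4+20 = 24 → [4, 12, 15, 20, 24, 3, 1, 2]
k=5: seq[5] = 3+24 = 27 → [4, 12, 15, 20, 24, 27, 1, 2]
k=6: seq[6] = 1+27 = 28 → [4, 12, 15, 20, 24, 27, 28, 2]
k=7: seq[7] = 2+28 = 30 → [4, 12, 15, 20, 24, 27, 28, 30]

[4, 12, 15, 20, 24, 27, 28, 30]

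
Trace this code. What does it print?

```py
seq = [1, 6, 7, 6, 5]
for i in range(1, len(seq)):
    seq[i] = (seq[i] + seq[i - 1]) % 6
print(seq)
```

[1, 1, 2, 2, 1]

i=1: seq[1] = (6+1)%6 = 1 → [1, 1, 7, 6, 5]
i=2: seq[2] = (7+1)%6 = 2 → [1, 1, 2, 6, 5]
i=3: seq[3] = (6+2)%6 = 2 → [1, 1, 2, 2, 5]
i=4: seq[4] = (5+2)%6 = 1 → [1, 1, 2, 2, 1]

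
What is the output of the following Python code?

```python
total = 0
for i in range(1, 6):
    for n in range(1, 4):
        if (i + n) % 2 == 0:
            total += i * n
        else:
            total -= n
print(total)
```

34

i=1,n=1: even sum, total = 0+1 = 1
i=1,n=2: odd sum, total = 1-2 = -1
i=1,n=3: even sum, total = (-1)+3 = 2
i=2,n=1: odd sum, total = 2-1 = 1
i=2,n=2: even sum, total = 1+4 = 5
i=2,n=3: odd sum, total = 5-3 = 2
i=3,n=1: even sum, total = 2+3 = 5
i=3,n=2: odd sum, total = 5-2 = 3
i=3,n=3: even sum, total = 3+9 = 12
i=4,n=1: odd sum, total = 12-1 = 11
i=4,n=2: even sum, total = 11+8 = 19
i=4,n=3: odd sum, total = 19-3 = 16
i=5,n=1: even sum, total = 16+5 = 21
i=5,n=2: odd sum, total = 21-2 = 19
i=5,n=3: even sum, total = 19+15 = 34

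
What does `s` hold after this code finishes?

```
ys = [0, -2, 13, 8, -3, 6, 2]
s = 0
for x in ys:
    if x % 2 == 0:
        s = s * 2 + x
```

x=0: even, s = 0*2+0 = 0
x=-2: even, s = 0*2+(-2) = -2
x=13: not even
x=8: even, s = (-2)*2+8 = 4
x=-3: not even
x=6: even, s = 4*2+6 = 14
x=2: even, s = 14*2+2 = 30

30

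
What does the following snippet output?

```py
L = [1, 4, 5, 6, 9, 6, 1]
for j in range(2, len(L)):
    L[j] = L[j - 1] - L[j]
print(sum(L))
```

-64

j=2: L[2] = 4-5 = -1 → [1, 4, -1, 6, 9, 6, 1]
j=3: L[3] = (-1)-6 = -7 → [1, 4, -1, -7, 9, 6, 1]
j=4: L[4] = (-7)-9 = -16 → [1, 4, -1, -7, -16, 6, 1]
j=5: L[5] = (-16)-6 = -22 → [1, 4, -1, -7, -16, -22, 1]
j=6: L[6] = (-22)-1 = -23 → [1, 4, -1, -7, -16, -22, -23]
sum = -64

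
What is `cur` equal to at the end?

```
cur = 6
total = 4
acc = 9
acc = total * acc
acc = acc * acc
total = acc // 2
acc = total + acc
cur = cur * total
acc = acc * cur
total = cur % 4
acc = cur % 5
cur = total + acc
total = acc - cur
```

3

acc = 4*9 = 36
acc = 36*36 = 1296
total = 1296//2 = 648
acc = 648+1296 = 1944
cur = 6*648 = 3888
acc = 1944*3888 = 7558272
total = 3888%4 = 0
acc = 3888%5 = 3
cur = 0+3 = 3
total = 3-3 = 0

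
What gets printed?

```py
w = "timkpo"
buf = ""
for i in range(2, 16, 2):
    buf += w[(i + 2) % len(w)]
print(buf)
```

ptmptmp

i=2: add w[4]='p' → 'p'
i=4: add w[0]='t' → 'pt'
i=6: add w[2]='m' → 'ptm'
i=8: add w[4]='p' → 'ptmp'
i=10: add w[0]='t' → 'ptmpt'
i=12: add w[2]='m' → 'ptmptm'
i=14: add w[4]='p' → 'ptmptmp'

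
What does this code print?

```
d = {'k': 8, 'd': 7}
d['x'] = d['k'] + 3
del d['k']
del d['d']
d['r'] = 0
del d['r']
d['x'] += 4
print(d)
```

d['x'] = d['k']+3 = 11 → {'k': 8, 'd': 7, 'x': 11}
del 'k' → {'d': 7, 'x': 11}
del 'd' → {'x': 11}
d['r'] = 0 → {'x': 11, 'r': 0}
del 'r' → {'x': 11}
d['x'] = 11+4 = 15 → {'x': 15}

{'x': 15}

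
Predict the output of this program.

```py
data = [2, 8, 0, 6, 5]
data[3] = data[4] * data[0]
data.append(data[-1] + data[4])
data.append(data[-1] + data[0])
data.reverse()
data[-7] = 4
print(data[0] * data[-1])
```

data[3] = data[4]*data[0] = 5*2 = 10 → [2, 8, 0, 10, 5]
append data[-1]+data[4] = 5+5 = 10 → [2, 8, 0, 10, 5, 10]
append data[-1]+data[0] = 10+2 = 12 → [2, 8, 0, 10, 5, 10, 12]
reverse → [12, 10, 5, 10, 0, 8, 2]
data[-7] = 4 → [4, 10, 5, 10, 0, 8, 2]
data[0]*data[-1] = 4*2 = 8

8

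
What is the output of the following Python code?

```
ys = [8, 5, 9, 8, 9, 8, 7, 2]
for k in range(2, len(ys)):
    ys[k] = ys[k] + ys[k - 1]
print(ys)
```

k=2: ys[2] = 9+5 = 14 → [8, 5, 14, 8, 9, 8, 7, 2]
k=3: ys[3] = 8+14 = 22 → [8, 5, 14, 22, 9, 8, 7, 2]
k=4: ys[4] = 9+22 = 31 → [8, 5, 14, 22, 31, 8, 7, 2]
k=5: ys[5] = 8+31 = 39 → [8, 5, 14, 22, 31, 39, 7, 2]
k=6: ys[6] = 7+39 = 46 → [8, 5, 14, 22, 31, 39, 46, 2]
k=7: ys[7] = 2+46 = 48 → [8, 5, 14, 22, 31, 39, 46, 48]

[8, 5, 14, 22, 31, 39, 46, 48]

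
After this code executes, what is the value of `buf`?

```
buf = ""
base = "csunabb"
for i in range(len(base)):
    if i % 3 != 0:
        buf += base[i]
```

i=0: skip
i=1: add 's' → 's'
i=2: add 'u' → 'su'
i=3: skip
i=4: add 'a' → 'sua'
i=5: add 'b' → 'suab'
i=6: skip

'suab'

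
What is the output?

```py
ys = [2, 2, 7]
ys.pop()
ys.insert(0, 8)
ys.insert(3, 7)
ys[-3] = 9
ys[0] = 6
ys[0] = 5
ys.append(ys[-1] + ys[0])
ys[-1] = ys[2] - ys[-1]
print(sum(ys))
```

13

pop() removes 7 → [2, 2]
insert 8 at 0 → [8, 2, 2]
insert 7 at 3 → [8, 2, 2, 7]
ys[-3] = 9 → [8, 9, 2, 7]
ys[0] = 6 → [6, 9, 2, 7]
ys[0] = 5 → [5, 9, 2, 7]
append ys[-1]+ys[0] = 7+5 = 12 → [5, 9, 2, 7, 12]
ys[-1] = ys[2]-ys[-1] = 2-12 = -10 → [5, 9, 2, 7, -10]
sum = 13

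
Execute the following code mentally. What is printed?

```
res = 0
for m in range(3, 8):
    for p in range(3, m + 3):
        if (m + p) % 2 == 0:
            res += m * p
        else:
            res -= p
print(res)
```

360

m=3,p=3: even sum, res = 0+9 = 9
m=3,p=4: odd sum, res = 9-4 = 5
m=3,p=5: even sum, res = 5+15 = 20
m=4,p=3: odd sum, res = 20-3 = 17
m=4,p=4: even sum, res = 17+16 = 33
m=4,p=5: odd sum, res = 33-5 = 28
m=4,p=6: even sum, res = 28+24 = 52
m=5,p=3: even sum, res = 52+15 = 67
m=5,p=4: odd sum, res = 67-4 = 63
m=5,p=5: even sum, res = 63+25 = 88
m=5,p=6: odd sum, res = 88-6 = 82
m=5,p=7: even sum, res = 82+35 = 117
m=6,p=3: odd sum, res = 117-3 = 114
m=6,p=4: even sum, res = 114+24 = 138
m=6,p=5: odd sum, res = 138-5 = 133
m=6,p=6: even sum, res = 133+36 = 169
m=6,p=7: odd sum, res = 169-7 = 162
m=6,p=8: even sum, res = 162+48 = 210
m=7,p=3: even sum, res = 210+21 = 231
m=7,p=4: odd sum, res = 231-4 = 227
m=7,p=5: even sum, res = 227+35 = 262
m=7,p=6: odd sum, res = 262-6 = 256
m=7,p=7: even sum, res = 256+49 = 305
m=7,p=8: odd sum, res = 305-8 = 297
m=7,p=9: even sum, res = 297+63 = 360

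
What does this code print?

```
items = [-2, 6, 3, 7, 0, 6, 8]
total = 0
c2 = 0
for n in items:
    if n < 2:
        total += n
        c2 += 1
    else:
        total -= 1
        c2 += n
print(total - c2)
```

n=-2: <2, total = 0+(-2) = -2; c2=1
n=6: not <2, total = (-2)-1 = -3; c2=7
n=3: not <2, total = (-3)-1 = -4; c2=10
n=7: not <2, total = (-4)-1 = -5; c2=17
n=0: <2, total = (-5)+0 = -5; c2=18
n=6: not <2, total = (-5)-1 = -6; c2=24
n=8: not <2, total = (-6)-1 = -7; c2=32
total-c2 = (-7)-32 = -39

-39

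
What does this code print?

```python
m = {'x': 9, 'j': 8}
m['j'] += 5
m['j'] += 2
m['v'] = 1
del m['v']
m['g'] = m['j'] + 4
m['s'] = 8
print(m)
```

m['j'] = 8+5 = 13 → {'x': 9, 'j': 13}
m['j'] = 13+2 = 15 → {'x': 9, 'j': 15}
m['v'] = 1 → {'x': 9, 'j': 15, 'v': 1}
del 'v' → {'x': 9, 'j': 15}
m['g'] = m['j']+4 = 19 → {'x': 9, 'j': 15, 'g': 19}
m['s'] = 8 → {'x': 9, 'j': 15, 'g': 19, 's': 8}

{'x': 9, 'j': 15, 'g': 19, 's': 8}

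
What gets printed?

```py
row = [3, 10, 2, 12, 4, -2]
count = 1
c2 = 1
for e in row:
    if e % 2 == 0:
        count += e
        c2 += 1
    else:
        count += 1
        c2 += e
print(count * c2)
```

e=3: not even, count = 1+1 = 2; c2=4
e=10: even, count = 2+10 = 12; c2=5
e=2: even, count = 12+2 = 14; c2=6
e=12: even, count = 14+12 = 26; c2=7
e=4: even, count = 26+4 = 30; c2=8
e=-2: even, count = 30+(-2) = 28; c2=9
count*c2 = 28*9 = 252

252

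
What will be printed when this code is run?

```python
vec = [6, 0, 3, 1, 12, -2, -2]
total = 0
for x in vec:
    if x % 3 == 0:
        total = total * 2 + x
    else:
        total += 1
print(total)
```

70

x=6: %3==0, total = 0*2+6 = 6
x=0: %3==0, total = 6*2+0 = 12
x=3: %3==0, total = 12*2+3 = 27
x=1: not %3==0, total = 27+1 = 28
x=12: %3==0, total = 28*2+12 = 68
x=-2: not %3==0, total = 68+1 = 69
x=-2: not %3==0, total = 69+1 = 70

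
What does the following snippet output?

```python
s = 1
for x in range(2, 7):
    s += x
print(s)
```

x=2: s = 1+2 = 3
x=3: s = 3+3 = 6
x=4: s = 6+4 = 10
x=5: s = 10+5 = 15
x=6: s = 15+6 = 21

21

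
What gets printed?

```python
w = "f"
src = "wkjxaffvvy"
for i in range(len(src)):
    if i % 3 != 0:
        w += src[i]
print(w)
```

fkjafvv

i=0: skip
i=1: add 'k' → 'fk'
i=2: add 'j' → 'fkj'
i=3: skip
i=4: add 'a' → 'fkja'
i=5: add 'f' → 'fkjaf'
i=6: skip
i=7: add 'v' → 'fkjafv'
i=8: add 'v' → 'fkjafvv'
i=9: skip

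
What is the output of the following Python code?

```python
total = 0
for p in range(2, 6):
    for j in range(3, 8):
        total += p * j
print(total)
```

350

p=2,j=3: total = 0+6 = 6
p=2,j=4: total = 6+8 = 14
p=2,j=5: total = 14+10 = 24
p=2,j=6: total = 24+12 = 36
p=2,j=7: total = 36+14 = 50
p=3,j=3: total = 50+9 = 59
p=3,j=4: total = 59+12 = 71
p=3,j=5: total = 71+15 = 86
p=3,j=6: total = 86+18 = 104
p=3,j=7: total = 104+21 = 125
p=4,j=3: total = 125+12 = 137
p=4,j=4: total = 137+16 = 153
p=4,j=5: total = 153+20 = 173
p=4,j=6: total = 173+24 = 197
p=4,j=7: total = 197+28 = 225
p=5,j=3: total = 225+15 = 240
p=5,j=4: total = 240+20 = 260
p=5,j=5: total = 260+25 = 285
p=5,j=6: total = 285+30 = 315
p=5,j=7: total = 315+35 = 350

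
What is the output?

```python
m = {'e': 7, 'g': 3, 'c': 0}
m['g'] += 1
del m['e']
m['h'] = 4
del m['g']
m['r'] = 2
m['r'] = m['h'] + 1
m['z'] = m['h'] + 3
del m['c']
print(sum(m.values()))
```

16

m['g'] = 3+1 = 4 → {'e': 7, 'g': 4, 'c': 0}
del 'e' → {'g': 4, 'c': 0}
m['h'] = 4 → {'g': 4, 'c': 0, 'h': 4}
del 'g' → {'c': 0, 'h': 4}
m['r'] = 2 → {'c': 0, 'h': 4, 'r': 2}
m['r'] = m['h']+1 = 5 → {'c': 0, 'h': 4, 'r': 5}
m['z'] = m['h']+3 = 7 → {'c': 0, 'h': 4, 'r': 5, 'z': 7}
del 'c' → {'h': 4, 'r': 5, 'z': 7}
sum of values = 16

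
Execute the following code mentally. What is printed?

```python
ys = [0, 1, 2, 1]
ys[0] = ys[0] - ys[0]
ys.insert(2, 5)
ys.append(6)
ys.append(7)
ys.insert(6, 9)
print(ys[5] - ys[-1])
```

-1

ys[0] = ys[0]-ys[0] = 0-0 = 0 → [0, 1, 2, 1]
insert 5 at 2 → [0, 1, 5, 2, 1]
append 6 → [0, 1, 5, 2, 1, 6]
append 7 → [0, 1, 5, 2, 1, 6, 7]
insert 9 at 6 → [0, 1, 5, 2, 1, 6, 9, 7]
ys[5]-ys[-1] = 6-7 = -1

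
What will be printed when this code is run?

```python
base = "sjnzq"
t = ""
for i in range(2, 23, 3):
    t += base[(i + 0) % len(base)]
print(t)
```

i=2: add base[2]='n' → 'n'
i=5: add base[0]='s' → 'ns'
i=8: add base[3]='z' → 'nsz'
i=11: add base[1]='j' → 'nszj'
i=14: add base[4]='q' → 'nszjq'
i=17: add base[2]='n' → 'nszjqn'
i=20: add base[0]='s' → 'nszjqns'

nszjqns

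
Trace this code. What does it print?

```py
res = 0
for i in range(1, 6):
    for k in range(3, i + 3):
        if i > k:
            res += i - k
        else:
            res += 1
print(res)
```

16

i=1,k=3: not 1>3, res = 0+1 = 1
i=2,k=3: not 2>3, res = 1+1 = 2
i=2,k=4: not 2>4, res = 2+1 = 3
i=3,k=3: not 3>3, res = 3+1 = 4
i=3,k=4: not 3>4, res = 4+1 = 5
i=3,k=5: not 3>5, res = 5+1 = 6
i=4,k=3: 4>3, res = 6+1 = 7
i=4,k=4: not 4>4, res = 7+1 = 8
i=4,k=5: not 4>5, res = 8+1 = 9
i=4,k=6: not 4>6, res = 9+1 = 10
i=5,k=3: 5>3, res = 10+2 = 12
i=5,k=4: 5>4, res = 12+1 = 13
i=5,k=5: not 5>5, res = 13+1 = 14
i=5,k=6: not 5>6, res = 14+1 = 15
i=5,k=7: not 5>7, res = 15+1 = 16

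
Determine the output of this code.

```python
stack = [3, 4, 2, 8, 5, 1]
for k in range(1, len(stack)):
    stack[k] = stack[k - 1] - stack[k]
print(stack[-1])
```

k=1: stack[1] = 3-4 = -1 → [3, -1, 2, 8, 5, 1]
k=2: stack[2] = (-1)-2 = -3 → [3, -1, -3, 8, 5, 1]
k=3: stack[3] = (-3)-8 = -11 → [3, -1, -3, -11, 5, 1]
k=4: stack[4] = (-11)-5 = -16 → [3, -1, -3, -11, -16, 1]
k=5: stack[5] = (-16)-1 = -17 → [3, -1, -3, -11, -16, -17]

-17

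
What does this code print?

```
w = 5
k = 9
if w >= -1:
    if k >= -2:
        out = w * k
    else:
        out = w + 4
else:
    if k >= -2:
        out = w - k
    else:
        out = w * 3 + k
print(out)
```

w=5, k=9
w >= -1 is True; k >= -2 is True
→ out = w * k = 45

45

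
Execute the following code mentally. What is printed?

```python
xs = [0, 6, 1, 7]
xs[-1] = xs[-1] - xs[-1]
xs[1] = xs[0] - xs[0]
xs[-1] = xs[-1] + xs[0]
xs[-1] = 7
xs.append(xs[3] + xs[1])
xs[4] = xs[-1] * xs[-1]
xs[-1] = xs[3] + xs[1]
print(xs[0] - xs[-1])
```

-7

xs[-1] = xs[-1]-xs[-1] = 7-7 = 0 → [0, 6, 1, 0]
xs[1] = xs[0]-xs[0] = 0-0 = 0 → [0, 0, 1, 0]
xs[-1] = xs[-1]+xs[0] = 0+0 = 0 → [0, 0, 1, 0]
xs[-1] = 7 → [0, 0, 1, 7]
append xs[3]+xs[1] = 7+0 = 7 → [0, 0, 1, 7, 7]
xs[4] = xs[-1]*xs[-1] = 7*7 = 49 → [0, 0, 1, 7, 49]
xs[-1] = xs[3]+xs[1] = 7+0 = 7 → [0, 0, 1, 7, 7]
xs[0]-xs[-1] = 0-7 = -7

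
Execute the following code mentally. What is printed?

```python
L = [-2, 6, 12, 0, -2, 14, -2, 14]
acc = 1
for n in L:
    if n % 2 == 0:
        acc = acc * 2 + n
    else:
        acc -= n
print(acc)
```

818

n=-2: even, acc = 1*2+(-2) = 0
n=6: even, acc = 0*2+6 = 6
n=12: even, acc = 6*2+12 = 24
n=0: even, acc = 24*2+0 = 48
n=-2: even, acc = 48*2+(-2) = 94
n=14: even, acc = 94*2+14 = 202
n=-2: even, acc = 202*2+(-2) = 402
n=14: even, acc = 402*2+14 = 818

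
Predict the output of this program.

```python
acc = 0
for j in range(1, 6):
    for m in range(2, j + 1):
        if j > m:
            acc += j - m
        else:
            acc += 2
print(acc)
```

18

j=2,m=2: not 2>2, acc = 0+2 = 2
j=3,m=2: 3>2, acc = 2+1 = 3
j=3,m=3: not 3>3, acc = 3+2 = 5
j=4,m=2: 4>2, acc = 5+2 = 7
j=4,m=3: 4>3, acc = 7+1 = 8
j=4,m=4: not 4>4, acc = 8+2 = 10
j=5,m=2: 5>2, acc = 10+3 = 13
j=5,m=3: 5>3, acc = 13+2 = 15
j=5,m=4: 5>4, acc = 15+1 = 16
j=5,m=5: not 5>5, acc = 16+2 = 18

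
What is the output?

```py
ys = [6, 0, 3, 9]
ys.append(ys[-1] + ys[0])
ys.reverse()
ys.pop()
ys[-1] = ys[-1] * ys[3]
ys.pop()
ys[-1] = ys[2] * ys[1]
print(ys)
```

append ys[-1]+ys[0] = 9+6 = 15 → [6, 0, 3, 9, 15]
reverse → [15, 9, 3, 0, 6]
pop() removes 6 → [15, 9, 3, 0]
ys[-1] = ys[-1]*ys[3] = 0*0 = 0 → [15, 9, 3, 0]
pop() removes 0 → [15, 9, 3]
ys[-1] = ys[2]*ys[1] = 3*9 = 27 → [15, 9, 27]

[15, 9, 27]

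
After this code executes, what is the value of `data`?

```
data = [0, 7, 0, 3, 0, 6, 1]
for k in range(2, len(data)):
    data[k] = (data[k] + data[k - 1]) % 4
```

[0, 7, 3, 2, 2, 0, 1]

k=2: data[2] = (0+7)%4 = 3 → [0, 7, 3, 3, 0, 6, 1]
k=3: data[3] = (3+3)%4 = 2 → [0, 7, 3, 2, 0, 6, 1]
k=4: data[4] = (0+2)%4 = 2 → [0, 7, 3, 2, 2, 6, 1]
k=5: data[5] = (6+2)%4 = 0 → [0, 7, 3, 2, 2, 0, 1]
k=6: data[6] = (1+0)%4 = 1 → [0, 7, 3, 2, 2, 0, 1]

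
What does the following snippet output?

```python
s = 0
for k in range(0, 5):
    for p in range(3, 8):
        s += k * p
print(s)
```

250

k=0,p=3: s = 0+0 = 0
k=0,p=4: s = 0+0 = 0
k=0,p=5: s = 0+0 = 0
k=0,p=6: s = 0+0 = 0
k=0,p=7: s = 0+0 = 0
k=1,p=3: s = 0+3 = 3
k=1,p=4: s = 3+4 = 7
k=1,p=5: s = 7+5 = 12
k=1,p=6: s = 12+6 = 18
k=1,p=7: s = 18+7 = 25
k=2,p=3: s = 25+6 = 31
k=2,p=4: s = 31+8 = 39
k=2,p=5: s = 39+10 = 49
k=2,p=6: s = 49+12 = 61
k=2,p=7: s = 61+14 = 75
k=3,p=3: s = 75+9 = 84
k=3,p=4: s = 84+12 = 96
k=3,p=5: s = 96+15 = 111
k=3,p=6: s = 111+18 = 129
k=3,p=7: s = 129+21 = 150
k=4,p=3: s = 150+12 = 162
k=4,p=4: s = 162+16 = 178
k=4,p=5: s = 178+20 = 198
k=4,p=6: s = 198+24 = 222
k=4,p=7: s = 222+28 = 250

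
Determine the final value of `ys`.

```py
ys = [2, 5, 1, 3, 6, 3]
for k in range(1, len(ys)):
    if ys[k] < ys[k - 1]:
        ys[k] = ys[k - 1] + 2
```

[2, 5, 7, 9, 11, 13]

k=1: 5>=2, unchanged → [2, 5, 1, 3, 6, 3]
k=2: 1<5, ys[2] = 5+2 = 7 → [2, 5, 7, 3, 6, 3]
k=3: 3<7, ys[3] = 7+2 = 9 → [2, 5, 7, 9, 6, 3]
k=4: 6<9, ys[4] = 9+2 = 11 → [2, 5, 7, 9, 11, 3]
k=5: 3<11, ys[5] = 11+2 = 13 → [2, 5, 7, 9, 11, 13]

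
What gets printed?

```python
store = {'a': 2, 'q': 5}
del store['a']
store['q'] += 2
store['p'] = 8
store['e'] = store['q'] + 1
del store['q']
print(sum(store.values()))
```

del 'a' → {'q': 5}
store['q'] = 5+2 = 7 → {'q': 7}
store['p'] = 8 → {'q': 7, 'p': 8}
store['e'] = store['q']+1 = 8 → {'q': 7, 'p': 8, 'e': 8}
del 'q' → {'p': 8, 'e': 8}
sum of values = 16

16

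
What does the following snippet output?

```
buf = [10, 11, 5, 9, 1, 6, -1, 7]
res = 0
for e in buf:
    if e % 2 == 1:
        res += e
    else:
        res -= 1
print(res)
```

30

e=10: not odd, res = 0-1 = -1
e=11: odd, res = (-1)+11 = 10
e=5: odd, res = 10+5 = 15
e=9: odd, res = 15+9 = 24
e=1: odd, res = 24+1 = 25
e=6: not odd, res = 25-1 = 24
e=-1: odd, res = 24+(-1) = 23
e=7: odd, res = 23+7 = 30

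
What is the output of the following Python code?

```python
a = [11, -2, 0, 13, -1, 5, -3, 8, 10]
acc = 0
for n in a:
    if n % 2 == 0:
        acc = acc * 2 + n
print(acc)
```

10

n=11: not even
n=-2: even, acc = 0*2+(-2) = -2
n=0: even, acc = (-2)*2+0 = -4
n=13: not even
n=-1: not even
n=5: not even
n=-3: not even
n=8: even, acc = (-4)*2+8 = 0
n=10: even, acc = 0*2+10 = 10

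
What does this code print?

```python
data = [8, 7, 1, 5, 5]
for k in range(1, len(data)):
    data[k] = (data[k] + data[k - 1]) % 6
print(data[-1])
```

2

k=1: data[1] = (7+8)%6 = 3 → [8, 3, 1, 5, 5]
k=2: data[2] = (1+3)%6 = 4 → [8, 3, 4, 5, 5]
k=3: data[3] = (5+4)%6 = 3 → [8, 3, 4, 3, 5]
k=4: data[4] = (5+3)%6 = 2 → [8, 3, 4, 3, 2]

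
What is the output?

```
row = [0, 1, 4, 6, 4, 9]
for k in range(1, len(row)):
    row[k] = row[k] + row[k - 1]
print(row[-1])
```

24

k=1: row[1] = 1+0 = 1 → [0, 1, 4, 6, 4, 9]
k=2: row[2] = 4+1 = 5 → [0, 1, 5, 6, 4, 9]
k=3: row[3] = 6+5 = 11 → [0, 1, 5, 11, 4, 9]
k=4: row[4] = 4+11 = 15 → [0, 1, 5, 11, 15, 9]
k=5: row[5] = 9+15 = 24 → [0, 1, 5, 11, 15, 24]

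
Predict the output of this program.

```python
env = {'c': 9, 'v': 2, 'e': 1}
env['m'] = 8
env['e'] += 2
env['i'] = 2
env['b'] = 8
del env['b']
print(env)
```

{'c': 9, 'v': 2, 'e': 3, 'm': 8, 'i': 2}

env['m'] = 8 → {'c': 9, 'v': 2, 'e': 1, 'm': 8}
env['e'] = 1+2 = 3 → {'c': 9, 'v': 2, 'e': 3, 'm': 8}
env['i'] = 2 → {'c': 9, 'v': 2, 'e': 3, 'm': 8, 'i': 2}
env['b'] = 8 → {'c': 9, 'v': 2, 'e': 3, 'm': 8, 'i': 2, 'b': 8}
del 'b' → {'c': 9, 'v': 2, 'e': 3, 'm': 8, 'i': 2}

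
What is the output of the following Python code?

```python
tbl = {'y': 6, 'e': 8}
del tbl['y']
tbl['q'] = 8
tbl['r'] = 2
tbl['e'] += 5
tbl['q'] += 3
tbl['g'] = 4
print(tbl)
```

del 'y' → {'e': 8}
tbl['q'] = 8 → {'e': 8, 'q': 8}
tbl['r'] = 2 → {'e': 8, 'q': 8, 'r': 2}
tbl['e'] = 8+5 = 13 → {'e': 13, 'q': 8, 'r': 2}
tbl['q'] = 8+3 = 11 → {'e': 13, 'q': 11, 'r': 2}
tbl['g'] = 4 → {'e': 13, 'q': 11, 'r': 2, 'g': 4}

{'e': 13, 'q': 11, 'r': 2, 'g': 4}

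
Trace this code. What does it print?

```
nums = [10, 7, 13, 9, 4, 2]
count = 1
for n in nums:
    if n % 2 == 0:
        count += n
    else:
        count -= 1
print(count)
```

n=10: even, count = 1+10 = 11
n=7: not even, count = 11-1 = 10
n=13: not even, count = 10-1 = 9
n=9: not even, count = 9-1 = 8
n=4: even, count = 8+4 = 12
n=2: even, count = 12+2 = 14

14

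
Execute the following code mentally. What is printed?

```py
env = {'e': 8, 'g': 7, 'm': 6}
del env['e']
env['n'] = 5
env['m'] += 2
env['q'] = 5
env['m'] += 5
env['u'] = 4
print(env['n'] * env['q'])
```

del 'e' → {'g': 7, 'm': 6}
env['n'] = 5 → {'g': 7, 'm': 6, 'n': 5}
env['m'] = 6+2 = 8 → {'g': 7, 'm': 8, 'n': 5}
env['q'] = 5 → {'g': 7, 'm': 8, 'n': 5, 'q': 5}
env['m'] = 8+5 = 13 → {'g': 7, 'm': 13, 'n': 5, 'q': 5}
env['u'] = 4 → {'g': 7, 'm': 13, 'n': 5, 'q': 5, 'u': 4}
env['n']*env['q'] = 5*5 = 25

25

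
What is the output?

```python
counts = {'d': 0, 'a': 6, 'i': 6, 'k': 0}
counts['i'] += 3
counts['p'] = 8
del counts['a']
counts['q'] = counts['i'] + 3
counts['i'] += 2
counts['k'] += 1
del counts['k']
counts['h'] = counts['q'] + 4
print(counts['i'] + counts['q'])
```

23

counts['i'] = 6+3 = 9 → {'d': 0, 'a': 6, 'i': 9, 'k': 0}
counts['p'] = 8 → {'d': 0, 'a': 6, 'i': 9, 'k': 0, 'p': 8}
del 'a' → {'d': 0, 'i': 9, 'k': 0, 'p': 8}
counts['q'] = counts['i']+3 = 12 → {'d': 0, 'i': 9, 'k': 0, 'p': 8, 'q': 12}
counts['i'] = 9+2 = 11 → {'d': 0, 'i': 11, 'k': 0, 'p': 8, 'q': 12}
counts['k'] = 0+1 = 1 → {'d': 0, 'i': 11, 'k': 1, 'p': 8, 'q': 12}
del 'k' → {'d': 0, 'i': 11, 'p': 8, 'q': 12}
counts['h'] = counts['q']+4 = 16 → {'d': 0, 'i': 11, 'p': 8, 'q': 12, 'h': 16}
counts['i']+counts['q'] = 11+12 = 23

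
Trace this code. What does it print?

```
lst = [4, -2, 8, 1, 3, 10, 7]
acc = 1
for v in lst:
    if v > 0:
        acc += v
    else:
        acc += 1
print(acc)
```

v=4: >0, acc = 1+4 = 5
v=-2: not >0, acc = 5+1 = 6
v=8: >0, acc = 6+8 = 14
v=1: >0, acc = 14+1 = 15
v=3: >0, acc = 15+3 = 18
v=10: >0, acc = 18+10 = 28
v=7: >0, acc = 28+7 = 35

35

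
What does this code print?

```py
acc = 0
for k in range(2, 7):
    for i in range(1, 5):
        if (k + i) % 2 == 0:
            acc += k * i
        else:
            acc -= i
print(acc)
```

k=2,i=1: odd sum, acc = 0-1 = -1
k=2,i=2: even sum, acc = (-1)+4 = 3
k=2,i=3: odd sum, acc = 3-3 = 0
k=2,i=4: even sum, acc = 0+8 = 8
k=3,i=1: even sum, acc = 8+3 = 11
k=3,i=2: odd sum, acc = 11-2 = 9
k=3,i=3: even sum, acc = 9+9 = 18
k=3,i=4: odd sum, acc = 18-4 = 14
k=4,i=1: odd sum, acc = 14-1 = 13
k=4,i=2: even sum, acc = 13+8 = 21
k=4,i=3: odd sum, acc = 21-3 = 18
k=4,i=4: even sum, acc = 18+16 = 34
k=5,i=1: even sum, acc = 34+5 = 39
k=5,i=2: odd sum, acc = 39-2 = 37
k=5,i=3: even sum, acc = 37+15 = 52
k=5,i=4: odd sum, acc = 52-4 = 48
k=6,i=1: odd sum, acc = 48-1 = 47
k=6,i=2: even sum, acc = 47+12 = 59
k=6,i=3: odd sum, acc = 59-3 = 56
k=6,i=4: even sum, acc = 56+24 = 80

80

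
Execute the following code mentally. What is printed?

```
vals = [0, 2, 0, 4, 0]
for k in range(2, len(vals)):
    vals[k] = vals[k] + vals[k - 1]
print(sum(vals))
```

16

k=2: vals[2] = 0+2 = 2 → [0, 2, 2, 4, 0]
k=3: vals[3] = 4+2 = 6 → [0, 2, 2, 6, 0]
k=4: vals[4] = 0+6 = 6 → [0, 2, 2, 6, 6]
sum = 16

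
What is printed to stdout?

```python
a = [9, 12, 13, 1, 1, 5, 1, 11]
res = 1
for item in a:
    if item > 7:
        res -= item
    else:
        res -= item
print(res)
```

-52

item=9: >7, res = 1-9 = -8
item=12: >7, res = (-8)-12 = -20
item=13: >7, res = (-20)-13 = -33
item=1: not >7, res = (-33)-1 = -34
item=1: not >7, res = (-34)-1 = -35
item=5: not >7, res = (-35)-5 = -40
item=1: not >7, res = (-40)-1 = -41
item=11: >7, res = (-41)-11 = -52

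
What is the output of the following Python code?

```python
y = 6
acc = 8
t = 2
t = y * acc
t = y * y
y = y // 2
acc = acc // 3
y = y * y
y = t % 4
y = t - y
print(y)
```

36

t = 6*8 = 48
t = 6*6 = 36
y = 6//2 = 3
acc = 8//3 = 2
y = 3*3 = 9
y = 36%4 = 0
y = 36-0 = 36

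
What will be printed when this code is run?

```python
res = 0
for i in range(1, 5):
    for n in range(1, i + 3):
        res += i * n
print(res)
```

i=1,n=1: res = 0+1 = 1
i=1,n=2: res = 1+2 = 3
i=1,n=3: res = 3+3 = 6
i=2,n=1: res = 6+2 = 8
i=2,n=2: res = 8+4 = 12
i=2,n=3: res = 12+6 = 18
i=2,n=4: res = 18+8 = 26
i=3,n=1: res = 26+3 = 29
i=3,n=2: res = 29+6 = 35
i=3,n=3: res = 35+9 = 44
i=3,n=4: res = 44+12 = 56
i=3,n=5: res = 56+15 = 71
i=4,n=1: res = 71+4 = 75
i=4,n=2: res = 75+8 = 83
i=4,n=3: res = 83+12 = 95
i=4,n=4: res = 95+16 = 111
i=4,n=5: res = 111+20 = 131
i=4,n=6: res = 131+24 = 155

155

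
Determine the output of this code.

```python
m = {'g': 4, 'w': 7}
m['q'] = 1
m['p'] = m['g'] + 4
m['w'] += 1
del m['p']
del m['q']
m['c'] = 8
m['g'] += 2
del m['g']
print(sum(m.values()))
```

m['q'] = 1 → {'g': 4, 'w': 7, 'q': 1}
m['p'] = m['g']+4 = 8 → {'g': 4, 'w': 7, 'q': 1, 'p': 8}
m['w'] = 7+1 = 8 → {'g': 4, 'w': 8, 'q': 1, 'p': 8}
del 'p' → {'g': 4, 'w': 8, 'q': 1}
del 'q' → {'g': 4, 'w': 8}
m['c'] = 8 → {'g': 4, 'w': 8, 'c': 8}
m['g'] = 4+2 = 6 → {'g': 6, 'w': 8, 'c': 8}
del 'g' → {'w': 8, 'c': 8}
sum of values = 16

16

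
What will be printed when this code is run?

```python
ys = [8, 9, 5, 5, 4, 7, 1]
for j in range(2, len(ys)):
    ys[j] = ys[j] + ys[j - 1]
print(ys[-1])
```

31

j=2: ys[2] = 5+9 = 14 → [8, 9, 14, 5, 4, 7, 1]
j=3: ys[3] = 5+14 = 19 → [8, 9, 14, 19, 4, 7, 1]
j=4: ys[4] = 4+19 = 23 → [8, 9, 14, 19, 23, 7, 1]
j=5: ys[5] = 7+23 = 30 → [8, 9, 14, 19, 23, 30, 1]
j=6: ys[6] = 1+30 = 31 → [8, 9, 14, 19, 23, 30, 31]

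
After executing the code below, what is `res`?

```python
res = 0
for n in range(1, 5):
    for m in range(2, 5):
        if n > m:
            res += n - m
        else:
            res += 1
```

13

n=1,m=2: not 1>2, res = 0+1 = 1
n=1,m=3: not 1>3, res = 1+1 = 2
n=1,m=4: not 1>4, res = 2+1 = 3
n=2,m=2: not 2>2, res = 3+1 = 4
n=2,m=3: not 2>3, res = 4+1 = 5
n=2,m=4: not 2>4, res = 5+1 = 6
n=3,m=2: 3>2, res = 6+1 = 7
n=3,m=3: not 3>3, res = 7+1 = 8
n=3,m=4: not 3>4, res = 8+1 = 9
n=4,m=2: 4>2, res = 9+2 = 11
n=4,m=3: 4>3, res = 11+1 = 12
n=4,m=4: not 4>4, res = 12+1 = 13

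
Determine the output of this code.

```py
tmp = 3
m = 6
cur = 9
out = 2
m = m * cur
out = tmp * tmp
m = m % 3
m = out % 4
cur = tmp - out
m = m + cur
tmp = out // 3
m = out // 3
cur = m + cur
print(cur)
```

m = 6*9 = 54
out = 3*3 = 9
m = 54%3 = 0
m = 9%4 = 1
cur = 3-9 = -6
m = 1+(-6) = -5
tmp = 9//3 = 3
m = 9//3 = 3
cur = 3+(-6) = -3

-3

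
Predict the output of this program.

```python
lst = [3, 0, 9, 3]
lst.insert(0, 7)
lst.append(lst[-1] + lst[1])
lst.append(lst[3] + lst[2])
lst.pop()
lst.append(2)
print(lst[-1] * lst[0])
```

14

insert 7 at 0 → [7, 3, 0, 9, 3]
append lst[-1]+lst[1] = 3+3 = 6 → [7, 3, 0, 9, 3, 6]
append lst[3]+lst[2] = 9+0 = 9 → [7, 3, 0, 9, 3, 6, 9]
pop() removes 9 → [7, 3, 0, 9, 3, 6]
append 2 → [7, 3, 0, 9, 3, 6, 2]
lst[-1]*lst[0] = 2*7 = 14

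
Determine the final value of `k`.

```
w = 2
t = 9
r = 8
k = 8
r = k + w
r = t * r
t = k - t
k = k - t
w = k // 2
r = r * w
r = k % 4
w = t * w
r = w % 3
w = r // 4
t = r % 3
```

9

r = 8+2 = 10
r = 9*10 = 90
t = 8-9 = -1
k = 8-(-1) = 9
w = 9//2 = 4
r = 90*4 = 360
r = 9%4 = 1
w = (-1)*4 = -4
r = (-4)%3 = 2
w = 2//4 = 0
t = 2%3 = 2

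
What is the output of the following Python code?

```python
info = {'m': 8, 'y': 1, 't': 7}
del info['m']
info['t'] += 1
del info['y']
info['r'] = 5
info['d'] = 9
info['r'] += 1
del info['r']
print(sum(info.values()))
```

17

del 'm' → {'y': 1, 't': 7}
info['t'] = 7+1 = 8 → {'y': 1, 't': 8}
del 'y' → {'t': 8}
info['r'] = 5 → {'t': 8, 'r': 5}
info['d'] = 9 → {'t': 8, 'r': 5, 'd': 9}
info['r'] = 5+1 = 6 → {'t': 8, 'r': 6, 'd': 9}
del 'r' → {'t': 8, 'd': 9}
sum of values = 17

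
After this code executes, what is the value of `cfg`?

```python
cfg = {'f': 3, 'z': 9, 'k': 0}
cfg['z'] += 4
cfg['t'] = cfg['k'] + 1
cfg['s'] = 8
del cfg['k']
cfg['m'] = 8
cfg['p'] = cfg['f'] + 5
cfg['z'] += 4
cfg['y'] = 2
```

{'f': 3, 'z': 17, 't': 1, 's': 8, 'm': 8, 'p': 8, 'y': 2}

cfg['z'] = 9+4 = 13 → {'f': 3, 'z': 13, 'k': 0}
cfg['t'] = cfg['k']+1 = 1 → {'f': 3, 'z': 13, 'k': 0, 't': 1}
cfg['s'] = 8 → {'f': 3, 'z': 13, 'k': 0, 't': 1, 's': 8}
del 'k' → {'f': 3, 'z': 13, 't': 1, 's': 8}
cfg['m'] = 8 → {'f': 3, 'z': 13, 't': 1, 's': 8, 'm': 8}
cfg['p'] = cfg['f']+5 = 8 → {'f': 3, 'z': 13, 't': 1, 's': 8, 'm': 8, 'p': 8}
cfg['z'] = 13+4 = 17 → {'f': 3, 'z': 17, 't': 1, 's': 8, 'm': 8, 'p': 8}
cfg['y'] = 2 → {'f': 3, 'z': 17, 't': 1, 's': 8, 'm': 8, 'p': 8, 'y': 2}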